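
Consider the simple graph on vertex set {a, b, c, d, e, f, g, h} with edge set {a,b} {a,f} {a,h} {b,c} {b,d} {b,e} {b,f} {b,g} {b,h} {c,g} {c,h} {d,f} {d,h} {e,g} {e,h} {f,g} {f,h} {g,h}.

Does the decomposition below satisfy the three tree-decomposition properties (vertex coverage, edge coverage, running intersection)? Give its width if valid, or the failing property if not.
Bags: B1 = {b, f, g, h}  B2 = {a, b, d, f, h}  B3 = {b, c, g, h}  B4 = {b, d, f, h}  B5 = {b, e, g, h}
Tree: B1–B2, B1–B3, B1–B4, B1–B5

A tree decomposition must satisfy three properties: every vertex lies in some bag; for every edge, both endpoints lie together in some bag; and for every vertex, the bags containing it form a connected subtree. Here bags containing vertex d are not connected in the tree, so the decomposition is invalid.

No — bags containing vertex d are not connected in the tree.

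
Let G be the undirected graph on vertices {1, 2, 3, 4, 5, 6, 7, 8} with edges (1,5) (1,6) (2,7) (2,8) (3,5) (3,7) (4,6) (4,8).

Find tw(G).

2

A width-2 tree decomposition is:
Bags: B1 = {4, 6, 8}  B2 = {1, 6, 8}  B3 = {1, 5, 8}  B4 = {3, 5, 8}  B5 = {3, 7, 8}  B6 = {2, 7, 8}
Tree: B1–B2, B2–B3, B3–B4, B4–B5, B5–B6
The largest bag has 3 vertices, giving width 2; this decomposition certifies tw(G) ≤ 2. Since 8–4–6–1–5–3–7–2–8 is a cycle in G, G is not acyclic. Forests are exactly the graphs of treewidth ≤ 1, so tw(G) ≥ 2. Hence tw(G) = 2 exactly.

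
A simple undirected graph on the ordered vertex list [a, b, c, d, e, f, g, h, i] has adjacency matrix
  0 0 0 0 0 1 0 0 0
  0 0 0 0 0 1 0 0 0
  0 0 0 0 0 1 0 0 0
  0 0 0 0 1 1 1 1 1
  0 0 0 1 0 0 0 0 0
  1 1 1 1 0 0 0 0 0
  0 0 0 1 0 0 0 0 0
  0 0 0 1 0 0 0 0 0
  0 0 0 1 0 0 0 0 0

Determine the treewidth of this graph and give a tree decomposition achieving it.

Every bag has size at most 2, so the width is 2 − 1 = 1 and tw(G) ≤ 1. G has an edge, so its treewidth is at least 1. Hence tw(G) = 1 exactly.

Treewidth 1.
One optimal decomposition is:
Bags: B1 = {d, i}  B2 = {d, f}  B3 = {c, f}  B4 = {b, f}  B5 = {a, f}  B6 = {d, g}  B7 = {d, h}  B8 = {d, e}
Tree: B1–B2, B2–B3, B2–B4, B2–B5, B1–B6, B1–B7, B2–B8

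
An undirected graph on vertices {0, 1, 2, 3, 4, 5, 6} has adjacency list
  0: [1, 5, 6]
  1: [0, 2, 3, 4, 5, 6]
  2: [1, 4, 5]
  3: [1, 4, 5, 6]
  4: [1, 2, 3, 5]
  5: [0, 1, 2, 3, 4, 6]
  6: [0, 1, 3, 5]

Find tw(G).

A width-3 tree decomposition is:
Bags: B1 = {1, 2, 4, 5}  B2 = {1, 3, 4, 5}  B3 = {1, 3, 5, 6}  B4 = {0, 1, 5, 6}
Tree: B1–B2, B2–B3, B3–B4
The largest bag has 4 vertices, giving width 3; this decomposition certifies tw(G) ≤ 3. Conversely, {0, 1, 5, 6} is a clique of size 4, and the vertices of any clique must share a bag in every tree decomposition; so some bag has ≥ 4 vertices and tw(G) ≥ 3. Combining the bounds, tw(G) = 3.

3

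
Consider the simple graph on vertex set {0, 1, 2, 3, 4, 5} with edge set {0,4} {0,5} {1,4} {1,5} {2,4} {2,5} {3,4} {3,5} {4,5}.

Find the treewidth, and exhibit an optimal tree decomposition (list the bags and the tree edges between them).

Every bag has size at most 3, so the width is 3 − 1 = 2 and tw(G) ≤ 2. On the other hand G contains the 3-clique {0, 4, 5}. A clique must lie in a single bag of any decomposition, so no decomposition can have width below 2. The upper and lower bounds meet at 2, so that is the treewidth.

Treewidth 2.
Bags: B1 = {2, 4, 5}  B2 = {3, 4, 5}  B3 = {1, 4, 5}  B4 = {0, 4, 5}
Tree: B1–B2, B2–B3, B2–B4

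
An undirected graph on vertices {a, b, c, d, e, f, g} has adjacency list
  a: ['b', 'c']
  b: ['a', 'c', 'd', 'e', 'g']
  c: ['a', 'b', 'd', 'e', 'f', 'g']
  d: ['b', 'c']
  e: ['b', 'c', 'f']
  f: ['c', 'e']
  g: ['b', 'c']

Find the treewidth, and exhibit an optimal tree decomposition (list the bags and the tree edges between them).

Each bag holds 3 vertices, so the decomposition has width 2, which upper-bounds the treewidth. On the other hand G contains the 3-clique {c, e, f}. A clique must lie in a single bag of any decomposition, so no decomposition can have width below 2. Combining the bounds, tw(G) = 2.

Treewidth 2.
One optimal decomposition is:
Bags: B1 = {b, c, d}  B2 = {b, c, e}  B3 = {b, c, g}  B4 = {a, b, c}  B5 = {c, e, f}
Tree: B1–B2, B2–B3, B3–B4, B2–B5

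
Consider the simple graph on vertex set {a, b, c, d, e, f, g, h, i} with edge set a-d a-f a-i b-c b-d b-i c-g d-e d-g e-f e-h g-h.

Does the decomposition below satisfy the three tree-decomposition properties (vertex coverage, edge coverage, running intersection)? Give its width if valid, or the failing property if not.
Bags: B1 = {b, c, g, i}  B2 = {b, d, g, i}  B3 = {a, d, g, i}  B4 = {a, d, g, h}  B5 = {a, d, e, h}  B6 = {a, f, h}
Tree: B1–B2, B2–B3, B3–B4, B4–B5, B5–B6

A tree decomposition must satisfy three properties: every vertex lies in some bag; for every edge, both endpoints lie together in some bag; and for every vertex, the bags containing it form a connected subtree. Here edge (e,f) lies in no bag, so the decomposition is invalid.

No — edge (e,f) lies in no bag.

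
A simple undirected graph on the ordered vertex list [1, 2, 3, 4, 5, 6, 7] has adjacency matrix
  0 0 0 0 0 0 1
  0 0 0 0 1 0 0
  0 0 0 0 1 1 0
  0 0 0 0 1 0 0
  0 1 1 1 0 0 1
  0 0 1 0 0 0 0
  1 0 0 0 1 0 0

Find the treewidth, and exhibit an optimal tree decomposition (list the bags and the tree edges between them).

Treewidth 1.
One such decomposition:
Bags: B1 = {5, 7}  B2 = {3, 5}  B3 = {2, 5}  B4 = {3, 6}  B5 = {4, 5}  B6 = {1, 7}
Tree: B1–B2, B1–B3, B2–B4, B2–B5, B1–B6

The largest bag has 2 vertices, giving width 1; this decomposition certifies tw(G) ≤ 1. Since G has at least one edge (e.g. 7–5), it is not an edgeless graph, so tw(G) ≥ 1. Therefore the treewidth is 1.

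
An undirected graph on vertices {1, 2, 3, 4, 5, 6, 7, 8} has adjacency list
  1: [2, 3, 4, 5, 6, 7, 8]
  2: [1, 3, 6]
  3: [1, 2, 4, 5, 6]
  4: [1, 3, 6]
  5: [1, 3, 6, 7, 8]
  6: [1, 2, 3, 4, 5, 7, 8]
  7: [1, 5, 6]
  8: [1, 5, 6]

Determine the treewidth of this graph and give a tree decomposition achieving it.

Every bag has size at most 4, so the width is 4 − 1 = 3 and tw(G) ≤ 3. On the other hand G contains the 4-clique {1, 5, 6, 8}. A clique must lie in a single bag of any decomposition, so no decomposition can have width below 3. The upper and lower bounds meet at 3, so that is the treewidth.

Treewidth 3.
One optimal decomposition is:
Bags: B1 = {1, 3, 4, 6}  B2 = {1, 3, 5, 6}  B3 = {1, 5, 6, 7}  B4 = {1, 2, 3, 6}  B5 = {1, 5, 6, 8}
Tree: B1–B2, B2–B3, B2–B4, B3–B5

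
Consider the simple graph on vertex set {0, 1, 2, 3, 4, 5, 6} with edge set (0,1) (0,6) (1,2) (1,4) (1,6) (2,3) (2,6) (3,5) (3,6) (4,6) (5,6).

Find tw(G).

A width-2 tree decomposition is:
Bags: B1 = {2, 3, 6}  B2 = {3, 5, 6}  B3 = {1, 2, 6}  B4 = {1, 4, 6}  B5 = {0, 1, 6}
Tree: B1–B2, B1–B3, B3–B4, B3–B5
Each bag holds 3 vertices, so the decomposition has width 2, which upper-bounds the treewidth. On the other hand G contains the 3-clique {0, 1, 6}. A clique must lie in a single bag of any decomposition, so no decomposition can have width below 2. Hence tw(G) = 2 exactly.

2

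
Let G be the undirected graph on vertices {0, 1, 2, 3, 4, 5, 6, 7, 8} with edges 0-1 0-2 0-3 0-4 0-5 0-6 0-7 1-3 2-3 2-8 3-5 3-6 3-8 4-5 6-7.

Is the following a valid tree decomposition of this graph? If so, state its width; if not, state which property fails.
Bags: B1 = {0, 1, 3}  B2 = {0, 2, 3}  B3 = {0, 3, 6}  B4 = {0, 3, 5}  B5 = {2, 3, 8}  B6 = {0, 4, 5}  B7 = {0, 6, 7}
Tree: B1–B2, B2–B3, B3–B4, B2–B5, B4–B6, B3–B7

Every vertex of G appears in some bag (union = {0, 1, 2, 3, 4, 5, 6, 7, 8}); every edge is covered by a bag; and for each vertex v the set of bags containing v is connected in the bag tree. The decomposition is therefore valid. The largest bag has 3 vertices, so the width is 2.

Yes; width 2.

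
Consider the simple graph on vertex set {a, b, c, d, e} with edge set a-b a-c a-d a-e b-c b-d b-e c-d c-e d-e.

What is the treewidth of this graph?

A width-4 tree decomposition is:
Bags: B1 = {a, b, c, d, e}
Tree: (single bag)
With just one bag of size 5, the width is 5 − 1 = 4, so tw(G) ≤ 4. Conversely, {a, b, c, d, e} is a clique of size 5, and the vertices of any clique must share a bag in every tree decomposition; so some bag has ≥ 5 vertices and tw(G) ≥ 4. Hence tw(G) = 4 exactly.

4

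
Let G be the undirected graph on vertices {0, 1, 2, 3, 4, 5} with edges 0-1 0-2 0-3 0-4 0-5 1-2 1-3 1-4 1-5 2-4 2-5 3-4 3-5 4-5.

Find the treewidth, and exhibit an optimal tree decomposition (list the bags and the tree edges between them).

The largest bag has 5 vertices, giving width 4; this decomposition certifies tw(G) ≤ 4. For the lower bound, the 5 vertices {0, 1, 2, 4, 5} are pairwise adjacent, and any tree decomposition puts a clique entirely inside one bag — forcing width ≥ 4. Hence tw(G) = 4 exactly.

Treewidth 4.
Bags: B1 = {0, 1, 3, 4, 5}  B2 = {0, 1, 2, 4, 5}
Tree: B1–B2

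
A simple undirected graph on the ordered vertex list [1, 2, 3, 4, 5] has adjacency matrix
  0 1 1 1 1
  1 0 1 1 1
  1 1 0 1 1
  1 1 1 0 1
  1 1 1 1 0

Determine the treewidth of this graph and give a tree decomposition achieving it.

With just one bag of size 5, the width is 5 − 1 = 4, so tw(G) ≤ 4. Conversely, {1, 2, 3, 4, 5} is a clique of size 5, and the vertices of any clique must share a bag in every tree decomposition; so some bag has ≥ 5 vertices and tw(G) ≥ 4. Therefore the treewidth is 4.

Treewidth 4.
One optimal decomposition is:
Bags: B1 = {1, 2, 3, 4, 5}
Tree: (single bag)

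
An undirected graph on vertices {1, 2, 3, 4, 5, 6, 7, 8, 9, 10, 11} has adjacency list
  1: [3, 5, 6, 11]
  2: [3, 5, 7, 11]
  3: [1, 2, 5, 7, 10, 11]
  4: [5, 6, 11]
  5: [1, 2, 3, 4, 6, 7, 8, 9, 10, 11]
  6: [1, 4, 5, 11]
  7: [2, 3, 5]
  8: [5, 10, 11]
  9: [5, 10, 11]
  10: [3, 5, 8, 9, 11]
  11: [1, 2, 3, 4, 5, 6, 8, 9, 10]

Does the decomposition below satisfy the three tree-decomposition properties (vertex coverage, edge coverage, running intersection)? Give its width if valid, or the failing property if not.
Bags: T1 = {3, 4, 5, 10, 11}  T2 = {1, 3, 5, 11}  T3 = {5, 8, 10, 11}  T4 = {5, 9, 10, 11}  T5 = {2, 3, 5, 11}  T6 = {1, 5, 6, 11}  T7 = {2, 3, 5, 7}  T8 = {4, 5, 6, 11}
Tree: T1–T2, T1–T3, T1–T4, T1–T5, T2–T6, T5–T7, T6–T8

No — bags containing vertex 4 are not connected in the tree.

A tree decomposition must satisfy three properties: every vertex lies in some bag; for every edge, both endpoints lie together in some bag; and for every vertex, the bags containing it form a connected subtree. Here bags containing vertex 4 are not connected in the tree, so the decomposition is invalid.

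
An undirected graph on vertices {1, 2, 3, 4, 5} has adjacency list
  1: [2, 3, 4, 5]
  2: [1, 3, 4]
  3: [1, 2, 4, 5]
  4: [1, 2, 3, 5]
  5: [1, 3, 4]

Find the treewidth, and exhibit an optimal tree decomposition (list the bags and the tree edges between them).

The largest bag has 4 vertices, giving width 3; this decomposition certifies tw(G) ≤ 3. Conversely, {1, 2, 3, 4} is a clique of size 4, and the vertices of any clique must share a bag in every tree decomposition; so some bag has ≥ 4 vertices and tw(G) ≥ 3. Combining the bounds, tw(G) = 3.

Treewidth 3.
Bags: B1 = {1, 3, 4, 5}  B2 = {1, 2, 3, 4}
Tree: B1–B2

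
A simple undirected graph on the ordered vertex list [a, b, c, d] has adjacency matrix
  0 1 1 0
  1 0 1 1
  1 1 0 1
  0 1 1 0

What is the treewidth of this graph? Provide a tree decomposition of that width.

Every bag has size at most 3, so the width is 3 − 1 = 2 and tw(G) ≤ 2. On the other hand G contains the 3-clique {b, c, d}. A clique must lie in a single bag of any decomposition, so no decomposition can have width below 2. The upper and lower bounds meet at 2, so that is the treewidth.

Treewidth 2.
One optimal decomposition is:
Bags: B1 = {a, b, c}  B2 = {b, c, d}
Tree: B1–B2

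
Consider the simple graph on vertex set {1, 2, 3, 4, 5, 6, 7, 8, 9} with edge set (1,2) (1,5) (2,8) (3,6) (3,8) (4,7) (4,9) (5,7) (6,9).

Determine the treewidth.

A width-2 tree decomposition is:
Bags: B1 = {3, 6, 9}  B2 = {3, 8, 9}  B3 = {2, 8, 9}  B4 = {1, 2, 9}  B5 = {1, 5, 9}  B6 = {5, 7, 9}  B7 = {4, 7, 9}
Tree: B1–B2, B2–B3, B3–B4, B4–B5, B5–B6, B6–B7
Each bag holds 3 vertices, so the decomposition has width 2, which upper-bounds the treewidth. Since 9–6–3–8–2–1–5–7–4–9 is a cycle in G, G is not acyclic. Forests are exactly the graphs of treewidth ≤ 1, so tw(G) ≥ 2. The upper and lower bounds meet at 2, so that is the treewidth.

2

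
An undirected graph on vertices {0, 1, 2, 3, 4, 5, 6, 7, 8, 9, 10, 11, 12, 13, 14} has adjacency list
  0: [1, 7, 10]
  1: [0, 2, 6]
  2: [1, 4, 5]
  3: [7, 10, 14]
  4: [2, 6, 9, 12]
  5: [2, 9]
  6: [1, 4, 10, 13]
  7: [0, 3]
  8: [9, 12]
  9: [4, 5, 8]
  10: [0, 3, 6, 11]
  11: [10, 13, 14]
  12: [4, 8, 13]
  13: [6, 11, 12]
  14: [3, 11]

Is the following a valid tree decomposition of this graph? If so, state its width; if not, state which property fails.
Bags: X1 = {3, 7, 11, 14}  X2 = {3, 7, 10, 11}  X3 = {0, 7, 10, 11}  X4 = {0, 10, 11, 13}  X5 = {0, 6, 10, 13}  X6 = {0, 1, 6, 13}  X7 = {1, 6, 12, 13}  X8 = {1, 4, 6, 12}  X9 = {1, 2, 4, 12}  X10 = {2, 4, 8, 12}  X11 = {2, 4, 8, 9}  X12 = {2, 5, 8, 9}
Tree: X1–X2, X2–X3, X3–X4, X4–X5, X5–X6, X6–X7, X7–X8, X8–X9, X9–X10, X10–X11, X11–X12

Checking the three conditions: (i) the bags cover all of {0, 1, 2, 3, 4, 5, 6, 7, 8, 9, 10, 11, 12, 13, 14}; (ii) for each edge, some bag contains both endpoints; (iii) the bags containing any fixed vertex form a subtree. All hold, so the decomposition is valid with width 4 − 1 = 3.

Yes; width 3.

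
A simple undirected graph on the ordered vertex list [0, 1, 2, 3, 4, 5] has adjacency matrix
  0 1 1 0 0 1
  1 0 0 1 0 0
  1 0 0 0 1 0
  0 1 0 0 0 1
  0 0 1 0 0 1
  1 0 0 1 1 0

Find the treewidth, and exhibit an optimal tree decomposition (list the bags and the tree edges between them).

Treewidth 2.
One optimal decomposition is:
Bags: B1 = {1, 3, 5}  B2 = {0, 1, 5}  B3 = {0, 4, 5}  B4 = {0, 2, 4}
Tree: B1–B2, B2–B3, B3–B4

The largest bag has 3 vertices, giving width 2; this decomposition certifies tw(G) ≤ 2. For the lower bound, G contains the cycle 3–1–0–5–3, so G is not a forest; only forests have treewidth ≤ 1, hence tw(G) ≥ 2. Therefore the treewidth is 2.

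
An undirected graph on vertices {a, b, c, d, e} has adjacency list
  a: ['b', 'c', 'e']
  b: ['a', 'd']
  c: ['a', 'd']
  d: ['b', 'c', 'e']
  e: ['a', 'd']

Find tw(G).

A width-2 tree decomposition is:
Bags: B1 = {a, c, d}  B2 = {a, d, e}  B3 = {a, b, d}
Tree: B1–B2, B2–B3
The largest bag has 3 vertices, giving width 2; this decomposition certifies tw(G) ≤ 2. The edges d–c–a–e–d form a cycle, so G is not a tree and its treewidth is at least 2. Combining the bounds, tw(G) = 2.

2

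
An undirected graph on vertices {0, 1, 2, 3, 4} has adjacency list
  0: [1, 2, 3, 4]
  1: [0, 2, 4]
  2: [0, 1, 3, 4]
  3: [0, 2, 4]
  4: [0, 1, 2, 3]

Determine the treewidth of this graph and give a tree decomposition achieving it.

Treewidth 3.
One optimal decomposition is:
Bags: B1 = {0, 1, 2, 4}  B2 = {0, 2, 3, 4}
Tree: B1–B2

Every bag has size at most 4, so the width is 4 − 1 = 3 and tw(G) ≤ 3. Conversely, {0, 1, 2, 4} is a clique of size 4, and the vertices of any clique must share a bag in every tree decomposition; so some bag has ≥ 4 vertices and tw(G) ≥ 3. Hence tw(G) = 3 exactly.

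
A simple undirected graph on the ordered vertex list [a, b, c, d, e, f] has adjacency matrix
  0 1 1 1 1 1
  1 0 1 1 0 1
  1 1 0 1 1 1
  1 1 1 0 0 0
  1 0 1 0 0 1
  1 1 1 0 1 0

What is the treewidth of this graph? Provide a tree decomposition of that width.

Treewidth 3.
Bags: B1 = {a, b, c, f}  B2 = {a, c, e, f}  B3 = {a, b, c, d}
Tree: B1–B2, B1–B3

Every bag has size at most 4, so the width is 4 − 1 = 3 and tw(G) ≤ 3. On the other hand G contains the 4-clique {a, b, c, d}. A clique must lie in a single bag of any decomposition, so no decomposition can have width below 3. Combining the bounds, tw(G) = 3.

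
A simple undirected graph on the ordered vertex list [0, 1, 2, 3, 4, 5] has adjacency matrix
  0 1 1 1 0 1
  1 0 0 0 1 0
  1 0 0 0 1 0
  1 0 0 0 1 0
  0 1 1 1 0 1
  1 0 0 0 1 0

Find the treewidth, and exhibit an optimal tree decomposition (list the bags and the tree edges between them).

The largest bag has 3 vertices, giving width 2; this decomposition certifies tw(G) ≤ 2. For the lower bound, G contains the cycle 3–4–5–0–3, so G is not a forest; only forests have treewidth ≤ 1, hence tw(G) ≥ 2. Hence tw(G) = 2 exactly.

Treewidth 2.
Bags: B1 = {0, 3, 4}  B2 = {0, 4, 5}  B3 = {0, 2, 4}  B4 = {0, 1, 4}
Tree: B1–B2, B2–B3, B3–B4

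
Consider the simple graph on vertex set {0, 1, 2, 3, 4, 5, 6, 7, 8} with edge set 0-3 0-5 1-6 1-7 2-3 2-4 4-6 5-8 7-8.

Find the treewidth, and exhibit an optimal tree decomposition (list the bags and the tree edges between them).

The largest bag has 3 vertices, giving width 2; this decomposition certifies tw(G) ≤ 2. The edges 3–0–5–8–7–1–6–4–2–3 form a cycle, so G is not a tree and its treewidth is at least 2. The upper and lower bounds meet at 2, so that is the treewidth.

Treewidth 2.
One optimal decomposition is:
Bags: B1 = {0, 3, 5}  B2 = {3, 5, 8}  B3 = {3, 7, 8}  B4 = {1, 3, 7}  B5 = {1, 3, 6}  B6 = {3, 4, 6}  B7 = {2, 3, 4}
Tree: B1–B2, B2–B3, B3–B4, B4–B5, B5–B6, B6–B7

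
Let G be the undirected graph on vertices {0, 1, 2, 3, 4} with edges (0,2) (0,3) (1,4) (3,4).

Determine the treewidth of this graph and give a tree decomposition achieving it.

Treewidth 1.
One such decomposition:
Bags: B1 = {3, 4}  B2 = {0, 3}  B3 = {0, 2}  B4 = {1, 4}
Tree: B1–B2, B2–B3, B1–B4

Every bag has size at most 2, so the width is 2 − 1 = 1 and tw(G) ≤ 1. Any graph with an edge has treewidth ≥ 1, and G has the edge 3–4. The upper and lower bounds meet at 1, so that is the treewidth.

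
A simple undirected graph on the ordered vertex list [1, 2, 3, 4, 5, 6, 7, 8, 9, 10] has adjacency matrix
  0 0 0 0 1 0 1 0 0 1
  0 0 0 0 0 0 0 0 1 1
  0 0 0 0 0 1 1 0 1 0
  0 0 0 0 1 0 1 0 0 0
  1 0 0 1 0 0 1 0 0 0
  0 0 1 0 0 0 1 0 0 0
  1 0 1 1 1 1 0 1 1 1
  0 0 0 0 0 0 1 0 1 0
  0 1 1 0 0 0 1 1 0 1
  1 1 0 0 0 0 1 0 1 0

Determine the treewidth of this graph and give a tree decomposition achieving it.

Treewidth 2.
Bags: B1 = {1, 5, 7}  B2 = {4, 5, 7}  B3 = {1, 7, 10}  B4 = {7, 9, 10}  B5 = {3, 7, 9}  B6 = {3, 6, 7}  B7 = {2, 9, 10}  B8 = {7, 8, 9}
Tree: B1–B2, B1–B3, B3–B4, B4–B5, B5–B6, B4–B7, B4–B8

Each bag holds 3 vertices, so the decomposition has width 2, which upper-bounds the treewidth. For the lower bound, the 3 vertices {2, 9, 10} are pairwise adjacent, and any tree decomposition puts a clique entirely inside one bag — forcing width ≥ 2. The upper and lower bounds meet at 2, so that is the treewidth.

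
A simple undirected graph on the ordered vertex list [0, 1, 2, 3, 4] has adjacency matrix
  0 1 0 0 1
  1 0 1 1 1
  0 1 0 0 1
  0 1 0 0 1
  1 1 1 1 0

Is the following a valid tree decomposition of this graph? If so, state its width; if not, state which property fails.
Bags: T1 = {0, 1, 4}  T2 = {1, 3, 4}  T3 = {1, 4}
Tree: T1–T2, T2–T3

No — vertex 2 appears in no bag.

A tree decomposition must satisfy three properties: every vertex lies in some bag; for every edge, both endpoints lie together in some bag; and for every vertex, the bags containing it form a connected subtree. Here vertex 2 appears in no bag, so the decomposition is invalid.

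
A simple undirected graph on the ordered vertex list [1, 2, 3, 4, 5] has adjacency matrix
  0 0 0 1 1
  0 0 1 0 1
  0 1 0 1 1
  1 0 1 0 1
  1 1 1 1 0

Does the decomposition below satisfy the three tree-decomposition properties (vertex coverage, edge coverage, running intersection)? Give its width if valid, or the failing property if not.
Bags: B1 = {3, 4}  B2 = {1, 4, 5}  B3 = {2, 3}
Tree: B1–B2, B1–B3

No — edge (5,3) lies in no bag.

A tree decomposition must satisfy three properties: every vertex lies in some bag; for every edge, both endpoints lie together in some bag; and for every vertex, the bags containing it form a connected subtree. Here edge (5,3) lies in no bag, so the decomposition is invalid.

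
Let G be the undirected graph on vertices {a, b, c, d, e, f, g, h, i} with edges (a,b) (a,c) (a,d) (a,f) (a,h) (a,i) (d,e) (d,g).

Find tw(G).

A width-1 tree decomposition is:
Bags: B1 = {a, c}  B2 = {a, h}  B3 = {a, f}  B4 = {a, d}  B5 = {d, g}  B6 = {a, b}  B7 = {a, i}  B8 = {d, e}
Tree: B1–B2, B2–B3, B1–B4, B4–B5, B1–B6, B2–B7, B5–B8
Each bag holds 2 vertices, so the decomposition has width 1, which upper-bounds the treewidth. Any graph with an edge has treewidth ≥ 1, and G has the edge a–c. Combining the bounds, tw(G) = 1.

1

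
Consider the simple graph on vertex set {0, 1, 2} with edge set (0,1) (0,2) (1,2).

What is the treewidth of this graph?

2

A width-2 tree decomposition is:
Bags: B1 = {0, 1, 2}
Tree: (single bag)
With just one bag of size 3, the width is 3 − 1 = 2, so tw(G) ≤ 2. On the other hand G contains the 3-clique {0, 1, 2}. A clique must lie in a single bag of any decomposition, so no decomposition can have width below 2. Combining the bounds, tw(G) = 2.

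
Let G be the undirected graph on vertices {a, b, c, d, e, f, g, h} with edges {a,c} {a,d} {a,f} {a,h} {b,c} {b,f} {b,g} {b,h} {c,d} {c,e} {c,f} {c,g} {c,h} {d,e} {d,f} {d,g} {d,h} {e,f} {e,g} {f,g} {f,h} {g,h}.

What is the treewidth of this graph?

4

A width-4 tree decomposition is:
Bags: B1 = {b, c, f, g, h}  B2 = {c, d, f, g, h}  B3 = {c, d, e, f, g}  B4 = {a, c, d, f, h}
Tree: B1–B2, B2–B3, B2–B4
The largest bag has 5 vertices, giving width 4; this decomposition certifies tw(G) ≤ 4. For the lower bound, the 5 vertices {c, d, e, f, g} are pairwise adjacent, and any tree decomposition puts a clique entirely inside one bag — forcing width ≥ 4. Combining the bounds, tw(G) = 4.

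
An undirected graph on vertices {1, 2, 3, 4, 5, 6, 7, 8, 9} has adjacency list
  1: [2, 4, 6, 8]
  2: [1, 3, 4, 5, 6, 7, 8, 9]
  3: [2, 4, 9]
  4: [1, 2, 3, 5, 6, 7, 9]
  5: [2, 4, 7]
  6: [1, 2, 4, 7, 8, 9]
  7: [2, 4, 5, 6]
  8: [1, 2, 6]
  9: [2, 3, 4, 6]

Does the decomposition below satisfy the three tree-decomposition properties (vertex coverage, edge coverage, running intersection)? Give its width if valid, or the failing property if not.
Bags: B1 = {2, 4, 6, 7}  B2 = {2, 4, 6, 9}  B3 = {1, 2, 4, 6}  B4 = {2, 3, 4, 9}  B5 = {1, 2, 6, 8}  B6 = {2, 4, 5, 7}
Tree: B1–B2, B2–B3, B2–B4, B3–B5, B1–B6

Yes; width 3.

Every vertex of G appears in some bag (union = {1, 2, 3, 4, 5, 6, 7, 8, 9}); every edge is covered by a bag; and for each vertex v the set of bags containing v is connected in the bag tree. The decomposition is therefore valid. The largest bag has 4 vertices, so the width is 3.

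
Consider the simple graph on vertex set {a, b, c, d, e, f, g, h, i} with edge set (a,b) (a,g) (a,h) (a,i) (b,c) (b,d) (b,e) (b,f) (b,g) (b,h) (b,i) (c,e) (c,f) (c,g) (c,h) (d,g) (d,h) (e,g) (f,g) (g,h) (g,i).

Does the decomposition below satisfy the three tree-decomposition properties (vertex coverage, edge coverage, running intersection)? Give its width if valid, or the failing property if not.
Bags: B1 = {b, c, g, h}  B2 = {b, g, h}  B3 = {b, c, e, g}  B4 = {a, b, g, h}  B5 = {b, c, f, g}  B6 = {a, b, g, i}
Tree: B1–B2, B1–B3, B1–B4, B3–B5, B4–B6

A tree decomposition must satisfy three properties: every vertex lies in some bag; for every edge, both endpoints lie together in some bag; and for every vertex, the bags containing it form a connected subtree. Here vertex d appears in no bag, so the decomposition is invalid.

No — vertex d appears in no bag.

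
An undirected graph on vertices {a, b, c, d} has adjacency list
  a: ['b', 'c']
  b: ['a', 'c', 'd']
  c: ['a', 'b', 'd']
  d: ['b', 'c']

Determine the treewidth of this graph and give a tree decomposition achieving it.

Treewidth 2.
One optimal decomposition is:
Bags: B1 = {b, c, d}  B2 = {a, b, c}
Tree: B1–B2

Each bag holds 3 vertices, so the decomposition has width 2, which upper-bounds the treewidth. Conversely, {b, c, d} is a clique of size 3, and the vertices of any clique must share a bag in every tree decomposition; so some bag has ≥ 3 vertices and tw(G) ≥ 2. Hence tw(G) = 2 exactly.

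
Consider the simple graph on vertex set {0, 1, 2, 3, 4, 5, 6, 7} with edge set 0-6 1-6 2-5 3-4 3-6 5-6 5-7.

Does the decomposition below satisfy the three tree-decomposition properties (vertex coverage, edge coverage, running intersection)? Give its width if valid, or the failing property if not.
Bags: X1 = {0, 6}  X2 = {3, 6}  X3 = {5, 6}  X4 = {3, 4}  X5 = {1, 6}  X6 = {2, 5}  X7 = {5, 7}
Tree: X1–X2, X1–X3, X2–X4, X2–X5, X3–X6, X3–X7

Yes; width 1.

Vertex coverage: the bags together contain {0, 1, 2, 3, 4, 5, 6, 7}, the full vertex set. Edge coverage: each edge of G has both endpoints in at least one bag. Running intersection: for every vertex, the bags containing it form a connected subtree. All three properties hold, so this is a valid tree decomposition of width max|bag| − 1 = 1, and hence tw(G) ≤ 1.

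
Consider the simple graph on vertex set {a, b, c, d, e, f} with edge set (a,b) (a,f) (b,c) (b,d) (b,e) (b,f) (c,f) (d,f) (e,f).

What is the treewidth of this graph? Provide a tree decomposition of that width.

Treewidth 2.
One such decomposition:
Bags: B1 = {b, c, f}  B2 = {b, e, f}  B3 = {a, b, f}  B4 = {b, d, f}
Tree: B1–B2, B1–B3, B1–B4

The largest bag has 3 vertices, giving width 2; this decomposition certifies tw(G) ≤ 2. For the lower bound, the 3 vertices {b, d, f} are pairwise adjacent, and any tree decomposition puts a clique entirely inside one bag — forcing width ≥ 2. The upper and lower bounds meet at 2, so that is the treewidth.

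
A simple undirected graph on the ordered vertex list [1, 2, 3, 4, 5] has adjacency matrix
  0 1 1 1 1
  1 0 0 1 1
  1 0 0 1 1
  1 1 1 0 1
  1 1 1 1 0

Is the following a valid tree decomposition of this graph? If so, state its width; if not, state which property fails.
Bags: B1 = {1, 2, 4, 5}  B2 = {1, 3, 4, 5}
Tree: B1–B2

Yes; width 3.

Checking the three conditions: (i) the bags cover all of {1, 2, 3, 4, 5}; (ii) for each edge, some bag contains both endpoints; (iii) the bags containing any fixed vertex form a subtree. All hold, so the decomposition is valid with width 4 − 1 = 3.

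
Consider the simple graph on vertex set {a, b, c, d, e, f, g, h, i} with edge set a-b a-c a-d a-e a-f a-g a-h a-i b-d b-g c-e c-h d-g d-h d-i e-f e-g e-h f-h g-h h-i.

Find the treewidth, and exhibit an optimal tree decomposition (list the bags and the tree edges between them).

Treewidth 3.
One optimal decomposition is:
Bags: B1 = {a, e, g, h}  B2 = {a, c, e, h}  B3 = {a, d, g, h}  B4 = {a, d, h, i}  B5 = {a, e, f, h}  B6 = {a, b, d, g}
Tree: B1–B2, B1–B3, B3–B4, B1–B5, B3–B6

Every bag has size at most 4, so the width is 4 − 1 = 3 and tw(G) ≤ 3. Conversely, {a, d, g, h} is a clique of size 4, and the vertices of any clique must share a bag in every tree decomposition; so some bag has ≥ 4 vertices and tw(G) ≥ 3. Combining the bounds, tw(G) = 3.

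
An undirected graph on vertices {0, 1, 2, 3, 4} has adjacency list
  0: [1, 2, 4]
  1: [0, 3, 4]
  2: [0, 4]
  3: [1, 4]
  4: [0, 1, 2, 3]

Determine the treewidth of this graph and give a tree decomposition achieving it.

Every bag has size at most 3, so the width is 3 − 1 = 2 and tw(G) ≤ 2. Conversely, {0, 1, 4} is a clique of size 3, and the vertices of any clique must share a bag in every tree decomposition; so some bag has ≥ 3 vertices and tw(G) ≥ 2. The upper and lower bounds meet at 2, so that is the treewidth.

Treewidth 2.
One such decomposition:
Bags: B1 = {0, 1, 4}  B2 = {0, 2, 4}  B3 = {1, 3, 4}
Tree: B1–B2, B1–B3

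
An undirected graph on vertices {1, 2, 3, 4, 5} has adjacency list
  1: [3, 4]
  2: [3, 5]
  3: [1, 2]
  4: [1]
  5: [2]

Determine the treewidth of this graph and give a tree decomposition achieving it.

Each bag holds 2 vertices, so the decomposition has width 1, which upper-bounds the treewidth. Since G has at least one edge (e.g. 3–1), it is not an edgeless graph, so tw(G) ≥ 1. Combining the bounds, tw(G) = 1.

Treewidth 1.
One such decomposition:
Bags: B1 = {1, 3}  B2 = {2, 3}  B3 = {1, 4}  B4 = {2, 5}
Tree: B1–B2, B1–B3, B2–B4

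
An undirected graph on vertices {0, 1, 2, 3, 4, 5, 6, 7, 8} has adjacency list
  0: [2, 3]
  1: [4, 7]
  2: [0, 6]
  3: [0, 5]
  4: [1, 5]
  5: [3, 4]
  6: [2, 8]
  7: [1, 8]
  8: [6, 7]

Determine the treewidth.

2

A width-2 tree decomposition is:
Bags: B1 = {0, 3, 5}  B2 = {0, 4, 5}  B3 = {0, 1, 4}  B4 = {0, 1, 7}  B5 = {0, 7, 8}  B6 = {0, 6, 8}  B7 = {0, 2, 6}
Tree: B1–B2, B2–B3, B3–B4, B4–B5, B5–B6, B6–B7
Each bag holds 3 vertices, so the decomposition has width 2, which upper-bounds the treewidth. For the lower bound, G contains the cycle 0–3–5–4–1–7–8–6–2–0, so G is not a forest; only forests have treewidth ≤ 1, hence tw(G) ≥ 2. Hence tw(G) = 2 exactly.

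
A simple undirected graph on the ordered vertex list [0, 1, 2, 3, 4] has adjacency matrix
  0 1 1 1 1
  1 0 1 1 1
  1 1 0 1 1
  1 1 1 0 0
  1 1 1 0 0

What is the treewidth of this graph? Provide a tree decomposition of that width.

Treewidth 3.
Bags: B1 = {0, 1, 2, 3}  B2 = {0, 1, 2, 4}
Tree: B1–B2

The largest bag has 4 vertices, giving width 3; this decomposition certifies tw(G) ≤ 3. For the lower bound, the 4 vertices {0, 1, 2, 3} are pairwise adjacent, and any tree decomposition puts a clique entirely inside one bag — forcing width ≥ 3. Combining the bounds, tw(G) = 3.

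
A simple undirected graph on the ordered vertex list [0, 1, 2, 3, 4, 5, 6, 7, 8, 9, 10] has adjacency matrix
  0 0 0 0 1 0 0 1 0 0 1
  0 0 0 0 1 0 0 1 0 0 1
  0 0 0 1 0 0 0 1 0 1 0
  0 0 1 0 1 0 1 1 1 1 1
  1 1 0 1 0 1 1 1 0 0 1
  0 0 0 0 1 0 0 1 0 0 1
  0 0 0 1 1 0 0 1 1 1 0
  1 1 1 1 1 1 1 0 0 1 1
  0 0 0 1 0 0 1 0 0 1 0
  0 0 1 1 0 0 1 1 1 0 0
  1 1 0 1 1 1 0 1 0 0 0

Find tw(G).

3

A width-3 tree decomposition is:
Bags: B1 = {3, 4, 6, 7}  B2 = {3, 4, 7, 10}  B3 = {4, 5, 7, 10}  B4 = {0, 4, 7, 10}  B5 = {3, 6, 7, 9}  B6 = {3, 6, 8, 9}  B7 = {2, 3, 7, 9}  B8 = {1, 4, 7, 10}
Tree: B1–B2, B2–B3, B3–B4, B1–B5, B5–B6, B5–B7, B3–B8
The largest bag has 4 vertices, giving width 3; this decomposition certifies tw(G) ≤ 3. For the lower bound, the 4 vertices {3, 6, 8, 9} are pairwise adjacent, and any tree decomposition puts a clique entirely inside one bag — forcing width ≥ 3. Hence tw(G) = 3 exactly.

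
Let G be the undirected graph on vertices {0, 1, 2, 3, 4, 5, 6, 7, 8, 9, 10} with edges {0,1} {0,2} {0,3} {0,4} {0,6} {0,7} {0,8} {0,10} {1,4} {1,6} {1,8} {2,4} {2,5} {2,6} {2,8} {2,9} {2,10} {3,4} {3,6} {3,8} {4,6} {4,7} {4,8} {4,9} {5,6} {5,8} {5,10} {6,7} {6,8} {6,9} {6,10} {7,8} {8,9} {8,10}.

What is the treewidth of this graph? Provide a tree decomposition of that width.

Every bag has size at most 5, so the width is 5 − 1 = 4 and tw(G) ≤ 4. On the other hand G contains the 5-clique {0, 2, 6, 8, 10}. A clique must lie in a single bag of any decomposition, so no decomposition can have width below 4. Therefore the treewidth is 4.

Treewidth 4.
Bags: B1 = {0, 4, 6, 7, 8}  B2 = {0, 2, 4, 6, 8}  B3 = {0, 2, 6, 8, 10}  B4 = {0, 3, 4, 6, 8}  B5 = {2, 5, 6, 8, 10}  B6 = {2, 4, 6, 8, 9}  B7 = {0, 1, 4, 6, 8}
Tree: B1–B2, B2–B3, B1–B4, B3–B5, B2–B6, B2–B7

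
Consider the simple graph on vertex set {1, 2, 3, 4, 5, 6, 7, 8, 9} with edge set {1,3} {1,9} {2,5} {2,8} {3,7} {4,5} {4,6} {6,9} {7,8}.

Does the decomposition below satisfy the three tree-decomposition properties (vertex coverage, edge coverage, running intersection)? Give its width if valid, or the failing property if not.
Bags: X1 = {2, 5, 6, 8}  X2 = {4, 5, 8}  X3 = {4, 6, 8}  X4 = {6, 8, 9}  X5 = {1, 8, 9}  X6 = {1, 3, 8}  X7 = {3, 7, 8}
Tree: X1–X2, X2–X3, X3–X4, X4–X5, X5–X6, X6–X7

A tree decomposition must satisfy three properties: every vertex lies in some bag; for every edge, both endpoints lie together in some bag; and for every vertex, the bags containing it form a connected subtree. Here bags containing vertex 6 are not connected in the tree, so the decomposition is invalid.

No — bags containing vertex 6 are not connected in the tree.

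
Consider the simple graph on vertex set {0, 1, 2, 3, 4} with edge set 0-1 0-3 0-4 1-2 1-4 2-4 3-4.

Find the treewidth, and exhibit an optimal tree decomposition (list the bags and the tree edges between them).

Treewidth 2.
One such decomposition:
Bags: B1 = {0, 1, 4}  B2 = {0, 3, 4}  B3 = {1, 2, 4}
Tree: B1–B2, B1–B3

The largest bag has 3 vertices, giving width 2; this decomposition certifies tw(G) ≤ 2. On the other hand G contains the 3-clique {0, 1, 4}. A clique must lie in a single bag of any decomposition, so no decomposition can have width below 2. The upper and lower bounds meet at 2, so that is the treewidth.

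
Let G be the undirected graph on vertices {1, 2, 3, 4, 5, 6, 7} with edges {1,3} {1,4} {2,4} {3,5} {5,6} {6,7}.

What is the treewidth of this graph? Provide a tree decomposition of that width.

The largest bag has 2 vertices, giving width 1; this decomposition certifies tw(G) ≤ 1. Any graph with an edge has treewidth ≥ 1, and G has the edge 7–6. The upper and lower bounds meet at 1, so that is the treewidth.

Treewidth 1.
One such decomposition:
Bags: B1 = {6, 7}  B2 = {5, 6}  B3 = {3, 5}  B4 = {1, 3}  B5 = {1, 4}  B6 = {2, 4}
Tree: B1–B2, B2–B3, B3–B4, B4–B5, B5–B6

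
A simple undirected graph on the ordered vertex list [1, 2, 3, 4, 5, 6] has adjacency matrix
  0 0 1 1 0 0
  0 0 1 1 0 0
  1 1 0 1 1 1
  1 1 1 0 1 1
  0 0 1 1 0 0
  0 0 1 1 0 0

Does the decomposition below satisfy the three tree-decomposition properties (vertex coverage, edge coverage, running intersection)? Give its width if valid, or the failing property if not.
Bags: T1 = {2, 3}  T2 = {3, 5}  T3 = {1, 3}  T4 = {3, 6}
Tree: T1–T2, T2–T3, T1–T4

No — vertex 4 appears in no bag.

A tree decomposition must satisfy three properties: every vertex lies in some bag; for every edge, both endpoints lie together in some bag; and for every vertex, the bags containing it form a connected subtree. Here vertex 4 appears in no bag, so the decomposition is invalid.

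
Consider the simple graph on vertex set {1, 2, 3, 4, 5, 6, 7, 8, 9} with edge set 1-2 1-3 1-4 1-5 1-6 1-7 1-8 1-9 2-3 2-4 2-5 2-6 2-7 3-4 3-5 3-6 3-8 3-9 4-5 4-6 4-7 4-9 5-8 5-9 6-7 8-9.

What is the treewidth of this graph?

A width-4 tree decomposition is:
Bags: B1 = {1, 3, 5, 8, 9}  B2 = {1, 3, 4, 5, 9}  B3 = {1, 2, 3, 4, 5}  B4 = {1, 2, 3, 4, 6}  B5 = {1, 2, 4, 6, 7}
Tree: B1–B2, B2–B3, B3–B4, B4–B5
Each bag holds 5 vertices, so the decomposition has width 4, which upper-bounds the treewidth. On the other hand G contains the 5-clique {1, 3, 5, 8, 9}. A clique must lie in a single bag of any decomposition, so no decomposition can have width below 4. Combining the bounds, tw(G) = 4.

4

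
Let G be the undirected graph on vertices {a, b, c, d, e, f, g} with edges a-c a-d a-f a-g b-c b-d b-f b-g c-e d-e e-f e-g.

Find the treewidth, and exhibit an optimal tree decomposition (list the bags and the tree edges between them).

Every bag has size at most 4, so the width is 4 − 1 = 3 and tw(G) ≤ 3. For the lower bound: the 4 vertex sets {a,f}, {c,e}, {b}, {g} are disjoint, each induces a connected subgraph, and every pair is joined by at least one edge of G. Contracting each set to a single vertex therefore yields K_{4} as a minor, and since treewidth is minor-monotone, tw(G) ≥ tw(K_{4}) = 3. Therefore the treewidth is 3.

Treewidth 3.
One optimal decomposition is:
Bags: B1 = {a, b, e, f}  B2 = {a, b, c, e}  B3 = {a, b, e, g}  B4 = {a, b, d, e}
Tree: B1–B2, B2–B3, B3–B4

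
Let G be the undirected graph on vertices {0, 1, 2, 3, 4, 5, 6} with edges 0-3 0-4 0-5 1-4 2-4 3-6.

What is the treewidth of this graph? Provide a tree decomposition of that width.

The largest bag has 2 vertices, giving width 1; this decomposition certifies tw(G) ≤ 1. Since G has at least one edge (e.g. 0–4), it is not an edgeless graph, so tw(G) ≥ 1. Therefore the treewidth is 1.

Treewidth 1.
One such decomposition:
Bags: B1 = {0, 4}  B2 = {1, 4}  B3 = {2, 4}  B4 = {0, 5}  B5 = {0, 3}  B6 = {3, 6}
Tree: B1–B2, B2–B3, B1–B4, B4–B5, B5–B6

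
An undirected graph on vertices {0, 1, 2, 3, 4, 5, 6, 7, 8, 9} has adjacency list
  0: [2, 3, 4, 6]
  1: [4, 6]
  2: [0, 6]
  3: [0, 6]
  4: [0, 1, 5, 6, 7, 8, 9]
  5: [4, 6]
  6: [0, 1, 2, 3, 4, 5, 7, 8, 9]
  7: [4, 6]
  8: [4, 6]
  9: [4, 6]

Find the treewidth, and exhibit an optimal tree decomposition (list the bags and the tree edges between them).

Treewidth 2.
Bags: B1 = {0, 4, 6}  B2 = {4, 6, 8}  B3 = {4, 6, 9}  B4 = {4, 6, 7}  B5 = {0, 2, 6}  B6 = {4, 5, 6}  B7 = {0, 3, 6}  B8 = {1, 4, 6}
Tree: B1–B2, B1–B3, B1–B4, B1–B5, B3–B6, B1–B7, B3–B8

Every bag has size at most 3, so the width is 3 − 1 = 2 and tw(G) ≤ 2. For the lower bound, the 3 vertices {0, 2, 6} are pairwise adjacent, and any tree decomposition puts a clique entirely inside one bag — forcing width ≥ 2. Therefore the treewidth is 2.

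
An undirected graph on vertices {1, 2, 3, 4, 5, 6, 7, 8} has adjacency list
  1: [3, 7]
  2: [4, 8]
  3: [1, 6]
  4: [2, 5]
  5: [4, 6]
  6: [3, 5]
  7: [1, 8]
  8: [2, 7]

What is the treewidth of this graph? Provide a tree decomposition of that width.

The largest bag has 3 vertices, giving width 2; this decomposition certifies tw(G) ≤ 2. Since 1–3–6–5–4–2–8–7–1 is a cycle in G, G is not acyclic. Forests are exactly the graphs of treewidth ≤ 1, so tw(G) ≥ 2. Hence tw(G) = 2 exactly.

Treewidth 2.
One optimal decomposition is:
Bags: B1 = {1, 3, 6}  B2 = {1, 5, 6}  B3 = {1, 4, 5}  B4 = {1, 2, 4}  B5 = {1, 2, 8}  B6 = {1, 7, 8}
Tree: B1–B2, B2–B3, B3–B4, B4–B5, B5–B6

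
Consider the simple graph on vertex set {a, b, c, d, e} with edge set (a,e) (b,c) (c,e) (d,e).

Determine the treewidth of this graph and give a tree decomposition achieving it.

Every bag has size at most 2, so the width is 2 − 1 = 1 and tw(G) ≤ 1. Any graph with an edge has treewidth ≥ 1, and G has the edge a–e. Hence tw(G) = 1 exactly.

Treewidth 1.
Bags: B1 = {a, e}  B2 = {d, e}  B3 = {c, e}  B4 = {b, c}
Tree: B1–B2, B2–B3, B3–B4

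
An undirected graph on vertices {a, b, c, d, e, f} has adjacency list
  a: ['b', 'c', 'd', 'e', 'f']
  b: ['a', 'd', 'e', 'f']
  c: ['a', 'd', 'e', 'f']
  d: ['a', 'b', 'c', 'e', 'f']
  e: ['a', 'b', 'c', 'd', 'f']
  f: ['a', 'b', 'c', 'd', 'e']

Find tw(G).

A width-4 tree decomposition is:
Bags: B1 = {a, b, d, e, f}  B2 = {a, c, d, e, f}
Tree: B1–B2
Every bag has size at most 5, so the width is 5 − 1 = 4 and tw(G) ≤ 4. Conversely, {a, c, d, e, f} is a clique of size 5, and the vertices of any clique must share a bag in every tree decomposition; so some bag has ≥ 5 vertices and tw(G) ≥ 4. Combining the bounds, tw(G) = 4.

4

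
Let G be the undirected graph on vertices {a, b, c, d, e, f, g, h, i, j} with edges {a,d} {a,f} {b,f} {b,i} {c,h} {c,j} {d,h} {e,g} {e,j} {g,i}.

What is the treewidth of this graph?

A width-2 tree decomposition is:
Bags: B1 = {c, d, h}  B2 = {a, c, d}  B3 = {a, c, f}  B4 = {b, c, f}  B5 = {b, c, i}  B6 = {c, g, i}  B7 = {c, e, g}  B8 = {c, e, j}
Tree: B1–B2, B2–B3, B3–B4, B4–B5, B5–B6, B6–B7, B7–B8
The largest bag has 3 vertices, giving width 2; this decomposition certifies tw(G) ≤ 2. The edges c–h–d–a–f–b–i–g–e–j–c form a cycle, so G is not a tree and its treewidth is at least 2. Combining the bounds, tw(G) = 2.

2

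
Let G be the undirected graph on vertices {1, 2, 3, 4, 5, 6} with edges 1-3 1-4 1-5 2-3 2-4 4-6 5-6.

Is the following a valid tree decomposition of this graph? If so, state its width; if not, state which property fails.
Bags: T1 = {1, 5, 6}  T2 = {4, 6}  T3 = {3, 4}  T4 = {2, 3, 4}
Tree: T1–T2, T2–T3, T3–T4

A tree decomposition must satisfy three properties: every vertex lies in some bag; for every edge, both endpoints lie together in some bag; and for every vertex, the bags containing it form a connected subtree. Here edge (1,4) lies in no bag, so the decomposition is invalid.

No — edge (1,4) lies in no bag.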